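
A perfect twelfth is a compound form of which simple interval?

Each octave removed subtracts seven from the number: 12 − 7 = 5.
Quality carries through unchanged, so the simple form is a perfect fifth.

P5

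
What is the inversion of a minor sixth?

major 3rd

Interval numbers invert to sum to nine: 6 + 3 = 9, so a sixth inverts to a third.
Quality inverts too: minor becomes major. That makes the inversion a major third.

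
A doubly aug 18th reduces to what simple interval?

AA4

Each octave removed subtracts seven from the number: 18 − 14 = 4.
That makes a doubly augmented eighteenth a compound doubly augmented fourth — 2 octaves plus a doubly augmented fourth.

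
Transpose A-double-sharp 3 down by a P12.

D-double-sharp 2

Counting five letter names plus an octave down from A lands on D.
A perfect twelfth spans 19 semitones, so from A##3 the target pitch is D##2.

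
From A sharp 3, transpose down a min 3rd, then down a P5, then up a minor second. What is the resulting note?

C sharp 3

A minor third down from A#3 is F##3.
F##3 down a perfect fifth → B#2 (7 semitones).
Up a minor second from B#2: C#3 (1 semitone up).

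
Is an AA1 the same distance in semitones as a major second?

Yes

Both span 2 semitones: a doubly augmented unison and a major second are the same chromatic distance.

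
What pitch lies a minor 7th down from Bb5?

The seventh takes the letter from B down to C.
Moving 10 semitones down from Bb5 (the size of a minor seventh) reaches C5.

C5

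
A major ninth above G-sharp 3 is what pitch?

A-sharp 4

Two letters up from G (plus an octave) reaches A.
Moving 14 semitones up from G#3 (the size of a major ninth) reaches A#4.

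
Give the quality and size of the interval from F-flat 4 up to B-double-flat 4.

perfect fourth

F to B spans four letter names (F-G-A-B) — that makes it a fourth of some quality.
Fb4 to Bbb4 is 5 semitones, matching the perfect fourth exactly, so the quality is perfect.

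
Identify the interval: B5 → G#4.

minor tenth

Descending from B5 to G#4 is the same interval as ascending G#4 to B5.
G to B spans three letter names (G-A-B), plus an octave — that makes it a tenth of some quality.
G#4 to B5 is 15 semitones, a half step short of the major tenth (16), so this is minor.
(Equivalently, a compound minor third: a minor third plus an octave.)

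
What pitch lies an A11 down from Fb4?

Cbb3

Four letters down from F (plus an octave) reaches C.
An augmented eleventh is 18 semitones; 18 semitones down from Fb4 gives Cbb3.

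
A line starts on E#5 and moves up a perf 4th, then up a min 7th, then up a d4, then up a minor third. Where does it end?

Eb7

E#5 up a perfect fourth → A#5 (5 semitones).
Up a minor seventh from A#5: G#6 (10 semitones up).
Up a diminished fourth from G#6: C7 (4 semitones up).
Up a minor third from C7: Eb7 (3 semitones up).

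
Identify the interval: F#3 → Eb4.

F to E spans seven letter names (F-G-A-B-C-D-E) — that makes it a seventh of some quality.
F#3 to Eb4 spans 9 semitones — two semitones narrower than the major seventh (11) — giving a diminished seventh.

d7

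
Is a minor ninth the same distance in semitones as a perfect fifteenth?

A minor ninth is 13 semitones but a perfect fifteenth is 24 semitones — different sizes.

No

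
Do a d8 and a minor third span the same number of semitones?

11 semitones (diminished octave) vs 3 semitones (minor third): not equal.

No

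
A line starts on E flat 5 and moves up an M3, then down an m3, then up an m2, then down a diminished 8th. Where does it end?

A major third up from Eb5 is G5.
A minor third down from G5 is E5.
E5 up a minor second → F5 (1 semitone).
Down a diminished octave from F5: F#4 (11 semitones down).

F sharp 4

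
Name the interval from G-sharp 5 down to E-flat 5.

Descending from G#5 to Eb5 is the same interval as ascending Eb5 to G#5.
E to G spans three letter names (E-F-G), so the interval is some kind of third.
The major third is 4 semitones; here we have 5, one semitone wider: augmented.

A3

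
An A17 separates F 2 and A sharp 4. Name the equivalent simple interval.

A3

Take out 2 octaves (14 from the number): 17 − 14 = 3.
Quality carries through unchanged, so the simple form is an augmented third.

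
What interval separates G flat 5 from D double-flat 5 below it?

augmented fourth

Descending from Gb5 to Dbb5 is the same interval as ascending Dbb5 to Gb5.
D to G spans four letter names (D-E-F-G): a fourth.
A perfect fourth would be 5 semitones; Dbb5 to Gb5 is 6, one semitone wider, so the interval is augmented.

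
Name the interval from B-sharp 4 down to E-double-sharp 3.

d12

Descending from B#4 to E##3 is the same interval as ascending E##3 to B#4.
E to B spans five letter names (E-F-G-A-B), plus an octave — that makes it a twelfth of some quality.
E##3 to B#4 spans 18 semitones — one semitone narrower than the perfect twelfth (19) — giving a diminished twelfth.
(Equivalently, a compound diminished fifth: a diminished fifth plus an octave.)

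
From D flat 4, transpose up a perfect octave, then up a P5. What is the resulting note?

A flat 5

Up a perfect octave from Db4: Db5 (12 semitones up).
A perfect fifth up from Db5 is Ab5.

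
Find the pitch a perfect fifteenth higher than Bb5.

For a fifteenth the letter name doesn't change: still B, two octaves up.
A perfect fifteenth is 24 semitones; 24 semitones up from Bb5 gives Bb7.

Bb7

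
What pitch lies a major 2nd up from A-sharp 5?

B-sharp 5

Counting two letter names up from A lands on B.
A major second is 2 semitones; 2 semitones up from A#5 gives B#5.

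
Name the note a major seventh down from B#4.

Counting seven letter names down from B lands on C.
A major seventh spans 11 semitones, so from B#4 the target pitch is C#4.

C#4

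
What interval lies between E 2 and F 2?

m2

E to F spans two letter names (E-F): a second.
E2 to F2 is 1 semitone, a half step short of the major second (2), so this is minor.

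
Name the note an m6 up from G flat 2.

E double-flat 3

Counting six letter names up from G lands on E.
A minor sixth spans 8 semitones, so from Gb2 the target pitch is Ebb3.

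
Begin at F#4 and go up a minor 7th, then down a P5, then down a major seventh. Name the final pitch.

F#4 up a minor seventh → E5 (10 semitones).
E5 down a perfect fifth → A4 (7 semitones).
A major seventh down from A4 is Bb3.

Bb3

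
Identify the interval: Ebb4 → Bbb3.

P4

Descending from Ebb4 to Bbb3 is the same interval as ascending Bbb3 to Ebb4.
B to E spans four letter names (B-C-D-E) — that makes it a fourth of some quality.
Bbb3 to Ebb4 is 5 semitones, matching the perfect fourth exactly, so the quality is perfect.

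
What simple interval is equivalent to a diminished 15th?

Each octave removed subtracts seven from the number: 15 − 7 = 8.
So a diminished fifteenth is an octave plus a diminished octave. The quality is unchanged.

d8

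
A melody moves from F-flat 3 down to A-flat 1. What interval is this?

Descending from Fb3 to Ab1 is the same interval as ascending Ab1 to Fb3.
A to F spans six letter names (A-B-C-D-E-F), plus an octave: a thirteenth.
Ab1 to Fb3 is 20 semitones, a half step short of the major thirteenth (21), so this is minor.
(Equivalently, a compound minor sixth: a minor sixth plus an octave.)

m13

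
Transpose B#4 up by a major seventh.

Counting seven letter names up from B lands on A.
Moving 11 semitones up from B#4 (the size of a major seventh) reaches A##5.

A##5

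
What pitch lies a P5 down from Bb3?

Five letter names down from B: E.
Moving 7 semitones down from Bb3 (the size of a perfect fifth) reaches Eb3.

Eb3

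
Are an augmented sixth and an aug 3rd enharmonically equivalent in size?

No

An augmented sixth spans 10 semitones; an augmented third spans 5 semitones. They differ by 5.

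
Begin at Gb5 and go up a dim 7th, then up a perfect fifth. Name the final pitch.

Gb5 up a diminished seventh → Fbb6 (9 semitones).
Up a perfect fifth from Fbb6: Cbb7 (7 semitones up).

Cbb7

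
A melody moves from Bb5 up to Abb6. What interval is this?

diminished seventh

B to A spans seven letter names (B-C-D-E-F-G-A) — that makes it a seventh of some quality.
The major seventh is 11 semitones; here we have 9, two semitones narrower: diminished.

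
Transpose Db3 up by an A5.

The fifth takes the letter from D up to A.
An augmented fifth spans 8 semitones, so from Db3 the target pitch is A3.

A3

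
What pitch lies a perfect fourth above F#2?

Four letter names up from F: B.
Moving 5 semitones up from F#2 (the size of a perfect fourth) reaches B2.

B2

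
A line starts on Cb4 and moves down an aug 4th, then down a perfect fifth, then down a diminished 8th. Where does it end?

Cb2

Down an augmented fourth from Cb4: Gbb3 (6 semitones down).
A perfect fifth down from Gbb3 is Cbb3.
A diminished octave down from Cbb3 is Cb2.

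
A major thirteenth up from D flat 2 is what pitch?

B flat 3

The thirteenth's letter: D up six letter names plus an octave → B.
A major thirteenth is 21 semitones; 21 semitones up from Db2 gives Bb3.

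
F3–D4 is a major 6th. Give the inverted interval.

Inverted interval numbers add to nine, so a sixth pairs with a third (6 + 3 = 9).
The quality also flips — major becomes minor — giving a minor third.

m3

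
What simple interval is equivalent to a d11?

diminished 4th

Each octave removed subtracts seven from the number: 11 − 7 = 4.
So a diminished eleventh is an octave plus a diminished fourth. The quality is unchanged.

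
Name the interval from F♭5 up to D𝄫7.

m13

F to D spans six letter names (F-G-A-B-C-D), plus an octave: a thirteenth.
At 20 semitones, Fb5→Dbb7 falls one short of a major thirteenth: minor.
(Equivalently, a compound minor sixth: a minor sixth plus an octave.)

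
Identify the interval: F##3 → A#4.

m10

F to A spans three letter names (F-G-A), plus an octave, so the interval is some kind of tenth.
At 15 semitones, F##3→A#4 falls one short of a major tenth: minor.
(Equivalently, a compound minor third: a minor third plus an octave.)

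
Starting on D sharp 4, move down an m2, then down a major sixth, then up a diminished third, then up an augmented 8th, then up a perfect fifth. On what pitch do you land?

D sharp 5

D#4 down a minor second → C##4 (1 semitone).
Down a major sixth from C##4: E#3 (9 semitones down).
A diminished third up from E#3 is G3.
G3 up an augmented octave → G#4 (13 semitones).
A perfect fifth up from G#4 is D#5.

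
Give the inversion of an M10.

First reduce the compound major tenth to its simple form, a major third.
The rule of nine gives the new number: 9 − 3 = 6, so a third becomes a sixth.
The quality also flips — major becomes minor — giving a minor sixth.

minor sixth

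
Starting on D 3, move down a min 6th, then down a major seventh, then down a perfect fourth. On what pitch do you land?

Down a minor sixth from D3: F#2 (8 semitones down).
F#2 down a major seventh → G1 (11 semitones).
Down a perfect fourth from G1: D1 (5 semitones down).

D 1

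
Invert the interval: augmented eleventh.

d5

First reduce the compound augmented eleventh to its simple form, an augmented fourth.
Inverted interval numbers add to nine, so a fourth pairs with a fifth (4 + 5 = 9).
And augmented becomes diminished under inversion, so we get a diminished fifth.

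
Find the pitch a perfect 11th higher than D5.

G6

Counting four letter names plus an octave up from D lands on G.
A perfect eleventh spans 17 semitones, so from D5 the target pitch is G6.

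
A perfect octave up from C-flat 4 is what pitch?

C-flat 5

The letter stays C (same as the start), shifted an octave up.
A perfect octave spans 12 semitones, so from Cb4 the target pitch is Cb5.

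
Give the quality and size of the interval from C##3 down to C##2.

perfect octave

Descending from C##3 to C##2 is the same interval as ascending C##2 to C##3.
C to C is the same letter name, plus an octave: an octave.
The perfect octave spans 12 semitones, and C##2 to C##3 is exactly 12 semitones — so this is a perfect octave.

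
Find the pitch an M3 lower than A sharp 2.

Three letter names down from A: F.
A major third is 4 semitones; 4 semitones down from A#2 gives F#2.

F sharp 2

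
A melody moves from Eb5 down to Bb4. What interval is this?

perfect 4th

Descending from Eb5 to Bb4 is the same interval as ascending Bb4 to Eb5.
B to E spans four letter names (B-C-D-E), so the interval is some kind of fourth.
Counting semitones, Bb4→Eb5 is 5, which is the perfect fourth.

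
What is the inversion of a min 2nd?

major seventh

Inverted interval numbers add to nine, so a second pairs with a seventh (2 + 7 = 9).
Quality inverts too: minor becomes major. That makes the inversion a major seventh.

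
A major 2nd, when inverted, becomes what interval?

Interval numbers invert to sum to nine: 2 + 7 = 9, so a second inverts to a seventh.
The quality also flips — major becomes minor — giving a minor seventh.

m7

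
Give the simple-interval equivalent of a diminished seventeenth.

diminished third

Subtracting seven from the interval number removes an octave: 17 − 14 = 3.
Quality carries through unchanged, so the simple form is a diminished third.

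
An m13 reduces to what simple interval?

minor sixth

Subtracting seven from the interval number removes an octave: 13 − 7 = 6.
So a minor thirteenth is an octave plus a minor sixth. The quality is unchanged.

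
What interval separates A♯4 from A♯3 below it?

Descending from A#4 to A#3 is the same interval as ascending A#3 to A#4.
A to A is the same letter name, plus an octave — that makes it an octave of some quality.
A#3 to A#4 is 12 semitones, matching the perfect octave exactly, so the quality is perfect.

P8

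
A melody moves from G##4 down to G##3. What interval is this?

Descending from G##4 to G##3 is the same interval as ascending G##3 to G##4.
G to G is the same letter name, plus an octave: an octave.
Counting semitones, G##3→G##4 is 12, which is the perfect octave.

perfect octave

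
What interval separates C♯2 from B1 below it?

Descending from C#2 to B1 is the same interval as ascending B1 to C#2.
B to C spans two letter names (B-C) — that makes it a second of some quality.
Counting semitones, B1→C#2 is 2, which is the major second.

major second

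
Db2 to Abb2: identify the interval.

diminished fifth

D to A spans five letter names (D-E-F-G-A): a fifth.
The perfect fifth is 7 semitones; here we have 6, one semitone narrower: diminished.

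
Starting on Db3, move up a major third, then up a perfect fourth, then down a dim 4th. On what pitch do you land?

Db3 up a major third → F3 (4 semitones).
F3 up a perfect fourth → Bb3 (5 semitones).
A diminished fourth down from Bb3 is F#3.

F#3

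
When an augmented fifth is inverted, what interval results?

diminished fourth

Inverted interval numbers add to nine, so a fifth pairs with a fourth (5 + 4 = 9).
The quality also flips — augmented becomes diminished — giving a diminished fourth.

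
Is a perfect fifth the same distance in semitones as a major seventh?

No

A perfect fifth spans 7 semitones; a major seventh spans 11 semitones. They differ by 4.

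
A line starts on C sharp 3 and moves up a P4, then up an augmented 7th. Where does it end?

E double-sharp 4

Up a perfect fourth from C#3: F#3 (5 semitones up).
Up an augmented seventh from F#3: E##4 (12 semitones up).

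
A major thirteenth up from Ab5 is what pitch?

F7

Counting six letter names plus an octave up from A lands on F.
Moving 21 semitones up from Ab5 (the size of a major thirteenth) reaches F7.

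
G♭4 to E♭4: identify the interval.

m3

Descending from Gb4 to Eb4 is the same interval as ascending Eb4 to Gb4.
E to G spans three letter names (E-F-G): a third.
A major third would be 4 semitones, but Eb4 to Gb4 is 3 — one semitone narrower, making it a minor third.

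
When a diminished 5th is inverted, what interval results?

augmented fourth

Interval numbers invert to sum to nine: 5 + 4 = 9, so a fifth inverts to a fourth.
And diminished becomes augmented under inversion, so we get an augmented fourth.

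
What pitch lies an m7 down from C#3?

The seventh takes the letter from C down to D.
A minor seventh is 10 semitones; 10 semitones down from C#3 gives D#2.

D#2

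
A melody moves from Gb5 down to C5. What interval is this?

Descending from Gb5 to C5 is the same interval as ascending C5 to Gb5.
C to G spans five letter names (C-D-E-F-G), so the interval is some kind of fifth.
The perfect fifth is 7 semitones; here we have 6, one semitone narrower: diminished.

diminished fifth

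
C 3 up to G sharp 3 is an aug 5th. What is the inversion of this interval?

The rule of nine gives the new number: 9 − 5 = 4, so a fifth becomes a fourth.
Quality inverts too: augmented becomes diminished. That makes the inversion a diminished fourth.

diminished 4th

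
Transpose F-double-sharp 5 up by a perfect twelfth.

C-double-sharp 7

The twelfth's letter: F up five letter names plus an octave → C.
Moving 19 semitones up from F##5 (the size of a perfect twelfth) reaches C##7.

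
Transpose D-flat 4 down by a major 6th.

Six letter names down from D: F.
Moving 9 semitones down from Db4 (the size of a major sixth) reaches Fb3.

F-flat 3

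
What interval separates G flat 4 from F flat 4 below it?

Descending from Gb4 to Fb4 is the same interval as ascending Fb4 to Gb4.
F to G spans two letter names (F-G), so the interval is some kind of second.
Counting semitones, Fb4→Gb4 is 2, which is the major second.

major second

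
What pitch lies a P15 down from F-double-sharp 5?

F-double-sharp 3

The letter stays F (same as the start), shifted two octaves down.
A perfect fifteenth spans 24 semitones, so from F##5 the target pitch is F##3.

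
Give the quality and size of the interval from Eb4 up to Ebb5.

d8

E to E is the same letter name, plus an octave: an octave.
A perfect octave would be 12 semitones; Eb4 to Ebb5 is 11, one semitone narrower, so the interval is diminished.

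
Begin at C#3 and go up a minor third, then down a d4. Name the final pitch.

C#3 up a minor third → E3 (3 semitones).
Down a diminished fourth from E3: B#2 (4 semitones down).

B#2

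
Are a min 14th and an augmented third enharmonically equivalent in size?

No

A minor fourteenth spans 22 semitones; an augmented third spans 5 semitones. They differ by 17.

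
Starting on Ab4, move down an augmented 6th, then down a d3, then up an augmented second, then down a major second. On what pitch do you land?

A3

Down an augmented sixth from Ab4: Cbb4 (10 semitones down).
A diminished third down from Cbb4 is Ab3.
An augmented second up from Ab3 is B3.
B3 down a major second → A3 (2 semitones).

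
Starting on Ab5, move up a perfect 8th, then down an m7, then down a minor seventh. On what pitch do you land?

A perfect octave up from Ab5 is Ab6.
A minor seventh down from Ab6 is Bb5.
Down a minor seventh from Bb5: C5 (10 semitones down).

C5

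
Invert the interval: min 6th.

major third

Inverted interval numbers add to nine, so a sixth pairs with a third (6 + 3 = 9).
The quality also flips — minor becomes major — giving a major third.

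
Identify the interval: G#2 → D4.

G to D spans five letter names (G-A-B-C-D), plus an octave: a twelfth.
The perfect twelfth is 19 semitones; here we have 18, one semitone narrower: diminished.
(Equivalently, a compound diminished fifth: a diminished fifth plus an octave.)

diminished 12th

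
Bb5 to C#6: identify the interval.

augmented second

B to C spans two letter names (B-C): a second.
Bb5 to C#6 spans 3 semitones — one semitone wider than the major second (2) — giving an augmented second.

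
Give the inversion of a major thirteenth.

First reduce the compound major thirteenth to its simple form, a major sixth.
Interval numbers invert to sum to nine: 6 + 3 = 9, so a sixth inverts to a third.
Quality inverts too: major becomes minor. That makes the inversion a minor third.

m3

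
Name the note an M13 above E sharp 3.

C double-sharp 5

Counting six letter names plus an octave up from E lands on C.
A major thirteenth spans 21 semitones, so from E#3 the target pitch is C##5.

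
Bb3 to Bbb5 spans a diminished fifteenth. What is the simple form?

Each octave removed subtracts seven from the number: 15 − 7 = 8.
Quality carries through unchanged, so the simple form is a diminished octave.

d8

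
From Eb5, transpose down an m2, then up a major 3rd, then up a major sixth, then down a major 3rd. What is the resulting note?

B5

Eb5 down a minor second → D5 (1 semitone).
D5 up a major third → F#5 (4 semitones).
A major sixth up from F#5 is D#6.
Down a major third from D#6: B5 (4 semitones down).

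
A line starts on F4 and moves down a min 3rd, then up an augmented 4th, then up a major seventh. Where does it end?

F##5

A minor third down from F4 is D4.
D4 up an augmented fourth → G#4 (6 semitones).
Up a major seventh from G#4: F##5 (11 semitones up).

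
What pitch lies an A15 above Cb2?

C4

For a fifteenth the letter name doesn't change: still C, two octaves up.
Moving 25 semitones up from Cb2 (the size of an augmented fifteenth) reaches C4.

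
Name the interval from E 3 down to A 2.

perfect fifth

Descending from E3 to A2 is the same interval as ascending A2 to E3.
A to E spans five letter names (A-B-C-D-E), so the interval is some kind of fifth.
A2 to E3 is 7 semitones, matching the perfect fifth exactly, so the quality is perfect.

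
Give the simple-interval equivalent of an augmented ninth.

A2

Take out an octave (7 from the number): 9 − 7 = 2.
That makes an augmented ninth a compound augmented second — an octave plus an augmented second.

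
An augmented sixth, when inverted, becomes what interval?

The rule of nine gives the new number: 9 − 6 = 3, so a sixth becomes a third.
And augmented becomes diminished under inversion, so we get a diminished third.

diminished 3rd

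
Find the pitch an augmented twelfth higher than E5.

Counting five letter names plus an octave up from E lands on B.
An augmented twelfth spans 20 semitones, so from E5 the target pitch is B#6.

B#6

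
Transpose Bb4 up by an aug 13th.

G#6

Six letters up from B (plus an octave) reaches G.
Moving 22 semitones up from Bb4 (the size of an augmented thirteenth) reaches G#6.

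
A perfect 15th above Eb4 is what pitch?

Eb6

The letter stays E (same as the start), shifted two octaves up.
A perfect fifteenth spans 24 semitones, so from Eb4 the target pitch is Eb6.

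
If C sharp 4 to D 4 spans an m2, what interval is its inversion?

major seventh

Inverted interval numbers add to nine, so a second pairs with a seventh (2 + 7 = 9).
Quality inverts too: minor becomes major. That makes the inversion a major seventh.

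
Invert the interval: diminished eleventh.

First reduce the compound diminished eleventh to its simple form, a diminished fourth.
Inverted interval numbers add to nine, so a fourth pairs with a fifth (4 + 5 = 9).
And diminished becomes augmented under inversion, so we get an augmented fifth.

augmented fifth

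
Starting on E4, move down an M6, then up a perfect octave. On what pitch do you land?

Down a major sixth from E4: G3 (9 semitones down).
G3 up a perfect octave → G4 (12 semitones).

G4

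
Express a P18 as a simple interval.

P4

Each octave removed subtracts seven from the number: 18 − 14 = 4.
That makes a perfect eighteenth a compound perfect fourth — 2 octaves plus a perfect fourth.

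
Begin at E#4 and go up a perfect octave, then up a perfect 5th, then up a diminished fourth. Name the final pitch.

E6

Up a perfect octave from E#4: E#5 (12 semitones up).
A perfect fifth up from E#5 is B#5.
Up a diminished fourth from B#5: E6 (4 semitones up).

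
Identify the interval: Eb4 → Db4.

major second

Descending from Eb4 to Db4 is the same interval as ascending Db4 to Eb4.
D to E spans two letter names (D-E): a second.
The major second spans 2 semitones, and Db4 to Eb4 is exactly 2 semitones — so this is a major second.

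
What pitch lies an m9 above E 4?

Counting two letter names plus an octave up from E lands on F.
Moving 13 semitones up from E4 (the size of a minor ninth) reaches F5.

F 5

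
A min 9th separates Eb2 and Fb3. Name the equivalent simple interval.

Take out an octave (7 from the number): 9 − 7 = 2.
Quality carries through unchanged, so the simple form is a minor second.

minor second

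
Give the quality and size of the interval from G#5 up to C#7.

G to C spans four letter names (G-A-B-C), plus an octave: an eleventh.
The perfect eleventh spans 17 semitones, and G#5 to C#7 is exactly 17 semitones — so this is a perfect eleventh.
(Equivalently, a compound perfect fourth: a perfect fourth plus an octave.)

perfect eleventh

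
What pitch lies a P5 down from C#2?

F#1

Counting five letter names down from C lands on F.
A perfect fifth spans 7 semitones, so from C#2 the target pitch is F#1.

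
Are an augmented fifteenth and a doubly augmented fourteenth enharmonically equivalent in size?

Yes

An augmented fifteenth spans 25 semitones, and a doubly augmented fourteenth also spans 25 semitones — they're enharmonic.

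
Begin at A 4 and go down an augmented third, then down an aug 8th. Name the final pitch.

F double-flat 3

Down an augmented third from A4: Fb4 (5 semitones down).
Down an augmented octave from Fb4: Fbb3 (13 semitones down).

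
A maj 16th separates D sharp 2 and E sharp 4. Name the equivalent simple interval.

major 2nd

Take out 2 octaves (14 from the number): 16 − 14 = 2.
Quality carries through unchanged, so the simple form is a major second.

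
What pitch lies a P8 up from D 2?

D 3

The letter stays D (same as the start), shifted an octave up.
Moving 12 semitones up from D2 (the size of a perfect octave) reaches D3.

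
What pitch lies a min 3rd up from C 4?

Three letter names up from C: E.
A minor third spans 3 semitones, so from C4 the target pitch is Eb4.

E-flat 4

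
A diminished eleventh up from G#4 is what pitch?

Counting four letter names plus an octave up from G lands on C.
A diminished eleventh is 16 semitones; 16 semitones up from G#4 gives C6.

C6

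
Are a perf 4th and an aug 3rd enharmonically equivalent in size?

Yes

A perfect fourth = 5 semitones = an augmented third; enharmonically equal.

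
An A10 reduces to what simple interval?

Each octave removed subtracts seven from the number: 10 − 7 = 3.
Quality carries through unchanged, so the simple form is an augmented third.

augmented third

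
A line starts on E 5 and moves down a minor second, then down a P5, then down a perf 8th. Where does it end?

E5 down a minor second → D#5 (1 semitone).
A perfect fifth down from D#5 is G#4.
A perfect octave down from G#4 is G#3.

G sharp 3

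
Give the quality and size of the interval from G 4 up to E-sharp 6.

augmented 13th

G to E spans six letter names (G-A-B-C-D-E), plus an octave, so the interval is some kind of thirteenth.
A major thirteenth would be 21 semitones; G4 to E#6 is 22, one semitone wider, so the interval is augmented.
(Equivalently, a compound augmented sixth: an augmented sixth plus an octave.)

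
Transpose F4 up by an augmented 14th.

Counting seven letter names plus an octave up from F lands on E.
Moving 24 semitones up from F4 (the size of an augmented fourteenth) reaches E#6.

E#6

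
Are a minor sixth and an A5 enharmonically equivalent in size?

Yes

A minor sixth = 8 semitones = an augmented fifth; enharmonically equal.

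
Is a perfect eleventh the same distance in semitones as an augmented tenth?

Yes

A perfect eleventh spans 17 semitones, and an augmented tenth also spans 17 semitones — they're enharmonic.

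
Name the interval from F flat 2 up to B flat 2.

augmented fourth

F to B spans four letter names (F-G-A-B) — that makes it a fourth of some quality.
The perfect fourth is 5 semitones; here we have 6, one semitone wider: augmented.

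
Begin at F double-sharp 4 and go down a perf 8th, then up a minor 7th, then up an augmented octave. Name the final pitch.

Down a perfect octave from F##4: F##3 (12 semitones down).
Up a minor seventh from F##3: E#4 (10 semitones up).
E#4 up an augmented octave → E##5 (13 semitones).

E double-sharp 5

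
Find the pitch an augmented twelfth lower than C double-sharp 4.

F sharp 2

Counting five letter names plus an octave down from C lands on F.
An augmented twelfth is 20 semitones; 20 semitones down from C##4 gives F#2.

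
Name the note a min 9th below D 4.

C-sharp 3

Counting two letter names plus an octave down from D lands on C.
A minor ninth is 13 semitones; 13 semitones down from D4 gives C#3.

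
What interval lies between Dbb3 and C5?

augmented 14th

D to C spans seven letter names (D-E-F-G-A-B-C), plus an octave — that makes it a fourteenth of some quality.
The major fourteenth is 23 semitones; here we have 24, one semitone wider: augmented.
(Equivalently, a compound augmented seventh: an augmented seventh plus an octave.)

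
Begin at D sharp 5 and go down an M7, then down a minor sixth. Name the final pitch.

A major seventh down from D#5 is E4.
A minor sixth down from E4 is G#3.

G sharp 3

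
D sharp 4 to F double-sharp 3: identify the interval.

Descending from D#4 to F##3 is the same interval as ascending F##3 to D#4.
F to D spans six letter names (F-G-A-B-C-D), so the interval is some kind of sixth.
A major sixth would be 9 semitones, but F##3 to D#4 is 8 — one semitone narrower, making it a minor sixth.

minor 6th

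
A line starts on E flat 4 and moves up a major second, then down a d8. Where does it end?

Up a major second from Eb4: F4 (2 semitones up).
F4 down a diminished octave → F#3 (11 semitones).

F sharp 3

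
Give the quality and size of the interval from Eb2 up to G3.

major 10th

E to G spans three letter names (E-F-G), plus an octave — that makes it a tenth of some quality.
Eb2 to G3 is 16 semitones, matching the major tenth exactly, so the quality is major.
(Equivalently, a compound major third: a major third plus an octave.)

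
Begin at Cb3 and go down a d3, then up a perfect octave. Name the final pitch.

A diminished third down from Cb3 is A2.
A2 up a perfect octave → A3 (12 semitones).

A3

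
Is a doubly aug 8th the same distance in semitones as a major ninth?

Yes

A doubly augmented octave spans 14 semitones, and a major ninth also spans 14 semitones — they're enharmonic.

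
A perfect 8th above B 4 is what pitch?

B 5

The letter stays B (same as the start), shifted an octave up.
A perfect octave is 12 semitones; 12 semitones up from B4 gives B5.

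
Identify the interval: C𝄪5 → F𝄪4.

Descending from C##5 to F##4 is the same interval as ascending F##4 to C##5.
F to C spans five letter names (F-G-A-B-C), so the interval is some kind of fifth.
The perfect fifth spans 7 semitones, and F##4 to C##5 is exactly 7 semitones — so this is a perfect fifth.

perfect fifth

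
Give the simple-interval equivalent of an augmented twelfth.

augmented fifth

Each octave removed subtracts seven from the number: 12 − 7 = 5.
That makes an augmented twelfth a compound augmented fifth — an octave plus an augmented fifth.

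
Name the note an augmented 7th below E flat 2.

F double-flat 1

Seven letter names down from E: F.
An augmented seventh spans 12 semitones, so from Eb2 the target pitch is Fbb1.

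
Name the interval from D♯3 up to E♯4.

D to E spans two letter names (D-E), plus an octave, so the interval is some kind of ninth.
The major ninth spans 14 semitones, and D#3 to E#4 is exactly 14 semitones — so this is a major ninth.
(Equivalently, a compound major second: a major second plus an octave.)

major ninth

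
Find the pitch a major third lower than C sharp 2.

Three letter names down from C: A.
A major third spans 4 semitones, so from C#2 the target pitch is A1.

A 1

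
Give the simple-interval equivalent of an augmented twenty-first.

Each octave removed subtracts seven from the number: 21 − 14 = 7.
Quality carries through unchanged, so the simple form is an augmented seventh.

augmented seventh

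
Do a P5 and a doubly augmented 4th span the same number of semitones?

Yes

Both span 7 semitones: a perfect fifth and a doubly augmented fourth are the same chromatic distance.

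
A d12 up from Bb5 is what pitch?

Five letters up from B (plus an octave) reaches F.
A diminished twelfth is 18 semitones; 18 semitones up from Bb5 gives Fb7.

Fb7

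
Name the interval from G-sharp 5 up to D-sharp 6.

G to D spans five letter names (G-A-B-C-D), so the interval is some kind of fifth.
The perfect fifth spans 7 semitones, and G#5 to D#6 is exactly 7 semitones — so this is a perfect fifth.

perfect 5th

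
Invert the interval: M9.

First reduce the compound major ninth to its simple form, a major second.
Inverted interval numbers add to nine, so a second pairs with a seventh (2 + 7 = 9).
Quality inverts too: major becomes minor. That makes the inversion a minor seventh.

m7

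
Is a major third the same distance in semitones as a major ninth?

No

4 semitones (major third) vs 14 semitones (major ninth): not equal.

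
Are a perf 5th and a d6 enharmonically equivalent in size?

Both span 7 semitones: a perfect fifth and a diminished sixth are the same chromatic distance.

Yes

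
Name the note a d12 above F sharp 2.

Counting five letter names plus an octave up from F lands on C.
A diminished twelfth spans 18 semitones, so from F#2 the target pitch is C4.

C 4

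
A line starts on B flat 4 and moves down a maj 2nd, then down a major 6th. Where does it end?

A major second down from Bb4 is Ab4.
Ab4 down a major sixth → Cb4 (9 semitones).

C flat 4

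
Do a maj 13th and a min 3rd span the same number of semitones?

A major thirteenth spans 21 semitones; a minor third spans 3 semitones. They differ by 18.

No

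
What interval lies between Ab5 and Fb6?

A to F spans six letter names (A-B-C-D-E-F) — that makes it a sixth of some quality.
A major sixth would be 9 semitones, but Ab5 to Fb6 is 8 — one semitone narrower, making it a minor sixth.

minor 6th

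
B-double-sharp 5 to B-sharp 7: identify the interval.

B to B is the same letter name, plus 2 octaves — that makes it a fifteenth of some quality.
A perfect fifteenth would be 24 semitones; B##5 to B#7 is 23, one semitone narrower, so the interval is diminished.
(Equivalently, a compound diminished octave: a diminished octave plus an octave.)

d15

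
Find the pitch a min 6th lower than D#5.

F##4

The sixth takes the letter from D down to F.
Moving 8 semitones down from D#5 (the size of a minor sixth) reaches F##4.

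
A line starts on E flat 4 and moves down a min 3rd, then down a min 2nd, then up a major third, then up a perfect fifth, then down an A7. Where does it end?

B flat 3

Down a minor third from Eb4: C4 (3 semitones down).
Down a minor second from C4: B3 (1 semitone down).
Up a major third from B3: D#4 (4 semitones up).
A perfect fifth up from D#4 is A#4.
An augmented seventh down from A#4 is Bb3.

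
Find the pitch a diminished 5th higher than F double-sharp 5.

Counting five letter names up from F lands on C.
Moving 6 semitones up from F##5 (the size of a diminished fifth) reaches C#6.

C sharp 6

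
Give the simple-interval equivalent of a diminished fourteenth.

diminished 7th

Each octave removed subtracts seven from the number: 14 − 7 = 7.
So a diminished fourteenth is an octave plus a diminished seventh. The quality is unchanged.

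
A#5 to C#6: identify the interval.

A to C spans three letter names (A-B-C), so the interval is some kind of third.
A major third would be 4 semitones, but A#5 to C#6 is 3 — one semitone narrower, making it a minor third.

minor third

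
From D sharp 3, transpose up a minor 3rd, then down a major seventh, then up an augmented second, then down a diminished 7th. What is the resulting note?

B double-sharp 1

A minor third up from D#3 is F#3.
F#3 down a major seventh → G2 (11 semitones).
An augmented second up from G2 is A#2.
Down a diminished seventh from A#2: B##1 (9 semitones down).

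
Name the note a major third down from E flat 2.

C flat 2

Counting three letter names down from E lands on C.
A major third is 4 semitones; 4 semitones down from Eb2 gives Cb2.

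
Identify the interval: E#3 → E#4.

E to E is the same letter name, plus an octave, so the interval is some kind of octave.
E#3 to E#4 is 12 semitones, matching the perfect octave exactly, so the quality is perfect.

P8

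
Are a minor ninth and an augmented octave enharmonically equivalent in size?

Yes

A minor ninth spans 13 semitones, and an augmented octave also spans 13 semitones — they're enharmonic.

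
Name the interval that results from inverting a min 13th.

major 3rd

First reduce the compound minor thirteenth to its simple form, a minor sixth.
The rule of nine gives the new number: 9 − 6 = 3, so a sixth becomes a third.
Quality inverts too: minor becomes major. That makes the inversion a major third.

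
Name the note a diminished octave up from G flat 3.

G double-flat 4

For an octave the letter name doesn't change: still G, an octave up.
A diminished octave is 11 semitones; 11 semitones up from Gb3 gives Gbb4.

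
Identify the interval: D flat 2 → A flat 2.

D to A spans five letter names (D-E-F-G-A): a fifth.
The perfect fifth spans 7 semitones, and Db2 to Ab2 is exactly 7 semitones — so this is a perfect fifth.

P5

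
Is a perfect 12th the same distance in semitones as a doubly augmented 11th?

Yes

Both span 19 semitones: a perfect twelfth and a doubly augmented eleventh are the same chromatic distance.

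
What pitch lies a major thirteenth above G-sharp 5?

Six letters up from G (plus an octave) reaches E.
A major thirteenth spans 21 semitones, so from G#5 the target pitch is E#7.

E-sharp 7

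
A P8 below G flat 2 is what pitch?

For an octave the letter name doesn't change: still G, an octave down.
A perfect octave is 12 semitones; 12 semitones down from Gb2 gives Gb1.

G flat 1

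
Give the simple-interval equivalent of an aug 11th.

Take out an octave (7 from the number): 11 − 7 = 4.
That makes an augmented eleventh a compound augmented fourth — an octave plus an augmented fourth.

augmented 4th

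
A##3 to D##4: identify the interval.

A to D spans four letter names (A-B-C-D), so the interval is some kind of fourth.
The perfect fourth spans 5 semitones, and A##3 to D##4 is exactly 5 semitones — so this is a perfect fourth.

perfect fourth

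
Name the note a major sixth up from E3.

The sixth takes the letter from E up to C.
Moving 9 semitones up from E3 (the size of a major sixth) reaches C#4.

C#4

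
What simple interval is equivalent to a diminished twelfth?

d5

Subtracting seven from the interval number removes an octave: 12 − 7 = 5.
That makes a diminished twelfth a compound diminished fifth — an octave plus a diminished fifth.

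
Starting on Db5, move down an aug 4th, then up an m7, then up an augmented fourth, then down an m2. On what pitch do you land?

Down an augmented fourth from Db5: Abb4 (6 semitones down).
Up a minor seventh from Abb4: Gbb5 (10 semitones up).
Gbb5 up an augmented fourth → Cb6 (6 semitones).
A minor second down from Cb6 is Bb5.

Bb5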